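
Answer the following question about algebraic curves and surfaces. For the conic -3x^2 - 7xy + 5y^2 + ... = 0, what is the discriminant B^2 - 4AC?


The discriminant of a conic Ax^2 + Bxy + Cy^2 + ... = 0 is B^2 - 4AC.
B^2 = (-7)^2 = 49
4AC = 4*(-3)*5 = -60
Discriminant = 49 + 60 = 109

109


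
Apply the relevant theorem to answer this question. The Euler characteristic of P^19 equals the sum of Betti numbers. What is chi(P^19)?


The complex projective space P^19 has one cell in each even real dimension 0, 2, ..., 38.
The cohomology groups are H^{2k}(P^19) = Z for k = 0,...,19, and 0 otherwise.
Euler characteristic = sum of Betti numbers = 1 per even-dimensional cohomology group.
chi(P^19) = 19 + 1 = 20

20


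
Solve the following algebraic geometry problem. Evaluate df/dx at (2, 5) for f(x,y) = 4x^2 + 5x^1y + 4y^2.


df/dx = 2*4*x^1 + 1*5*x^0*y
At (2,5): 2*4*2^1 + 1*5*2^0*5
= 16 + 25
= 41

41


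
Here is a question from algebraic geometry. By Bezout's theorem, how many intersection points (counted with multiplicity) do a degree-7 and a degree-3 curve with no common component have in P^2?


Bezout's theorem states the intersection count equals the product of degrees.
Intersection count = 7 * 3 = 21

21


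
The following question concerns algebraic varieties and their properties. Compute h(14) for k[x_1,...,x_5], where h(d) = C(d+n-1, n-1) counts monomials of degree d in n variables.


The Hilbert function for the polynomial ring in 5 variables is:
h(d) = C(d+n-1, n-1)
h(14) = C(14+5-1, 5-1) = C(18, 4)
= 18! / (4! * 14!)
= 3060

3060


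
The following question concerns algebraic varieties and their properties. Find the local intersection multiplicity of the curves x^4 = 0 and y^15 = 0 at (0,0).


The intersection multiplicity of V(x^a) and V(y^b) at the origin is:
I(O; V(x^4), V(y^15)) = dim_k(k[x,y]/(x^4, y^15))
A basis for k[x,y]/(x^4, y^15) is the set of monomials x^i * y^j
where 0 <= i < 4 and 0 <= j < 15.
The number of such monomials is 4 * 15 = 60

60


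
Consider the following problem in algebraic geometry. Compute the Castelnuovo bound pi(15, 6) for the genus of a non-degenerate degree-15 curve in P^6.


Castelnuovo's bound: write d - 1 = m(r-1) + epsilon with 0 <= epsilon < r-1.
d - 1 = 15 - 1 = 14
r - 1 = 6 - 1 = 5
14 = 2*5 + 4, so m = 2, epsilon = 4
pi(d, r) = m(m-1)(r-1)/2 + m*epsilon
= 2*1*5/2 + 2*4
= 10/2 + 8
= 5 + 8 = 13

13


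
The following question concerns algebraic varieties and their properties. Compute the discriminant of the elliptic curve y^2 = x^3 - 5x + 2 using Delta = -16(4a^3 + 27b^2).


Compute each component:
4a^3 = 4*(-5)^3 = 4*(-125) = -500
27b^2 = 27*2^2 = 27*4 = 108
4a^3 + 27b^2 = -500 + 108 = -392
Delta = -16*(-392) = 6272

6272


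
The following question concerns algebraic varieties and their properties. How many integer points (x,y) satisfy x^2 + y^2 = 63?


Systematically check integer values of x where x^2 <= 63.
For each valid x, check if 63 - x^2 is a perfect square.
Total integer solutions found: 0

0


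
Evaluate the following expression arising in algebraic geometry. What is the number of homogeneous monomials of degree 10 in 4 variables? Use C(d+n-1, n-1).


The number of degree-10 monomials in 4 variables is C(d+n-1, n-1).
= C(10+4-1, 4-1) = C(13, 3)
= 286

286


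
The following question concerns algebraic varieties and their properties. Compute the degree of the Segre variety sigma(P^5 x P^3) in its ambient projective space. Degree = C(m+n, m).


The degree of the Segre variety P^5 x P^3 is C(m+n, m).
= C(8, 5)
= 56

56


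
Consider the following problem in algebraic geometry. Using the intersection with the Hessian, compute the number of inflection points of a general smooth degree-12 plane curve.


For a general smooth plane curve C of degree d, the inflection points are
the intersection of C with its Hessian curve, which has degree 3(d-2).
By Bezout, the total intersection number is d * 3(d-2) = 12 * 30 = 360.
For a general curve every flex is ordinary, so each contributes
multiplicity 1 to C·Hess(C), and the number of distinct inflection
points is 3d(d-2).
Inflection points = 3*12*(12-2) = 3*12*10 = 360

360


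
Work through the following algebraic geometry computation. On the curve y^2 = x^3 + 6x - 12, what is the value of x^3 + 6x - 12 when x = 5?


Compute x^3 + 6x - 12 at x = 5:
x^3 = 5^3 = 125
6*x = 6*5 = 30
Sum: 125 + 30 - 12 = 143

143


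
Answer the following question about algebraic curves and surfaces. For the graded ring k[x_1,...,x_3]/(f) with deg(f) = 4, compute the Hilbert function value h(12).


For R = k[x_1,...,x_n]/(f) with f homogeneous of degree e:
The Hilbert series is (1 - t^e)/(1 - t)^n.
So h(d) = C(d+n-1, n-1) - C(d-e+n-1, n-1) for d >= e.
With n=3, e=4, d=12:
C(12+3-1, 3-1) = C(14, 2) = 91
C(12-4+3-1, 3-1) = C(10, 2) = 45
h(12) = 91 - 45 = 46

46


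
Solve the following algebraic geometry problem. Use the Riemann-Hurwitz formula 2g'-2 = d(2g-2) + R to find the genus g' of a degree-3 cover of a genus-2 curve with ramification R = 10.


Riemann-Hurwitz formula: 2g' - 2 = d(2g - 2) + R
Given: d = 3, g = 2, R = 10
2g' - 2 = 3*(2*2 - 2) + 10
2g' - 2 = 3*2 + 10
2g' - 2 = 6 + 10 = 16
2g' = 18
g' = 9

9


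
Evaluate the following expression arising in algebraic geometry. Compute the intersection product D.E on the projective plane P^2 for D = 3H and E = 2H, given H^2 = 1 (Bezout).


Using bilinearity of the intersection pairing on the projective plane P^2:
(aH).(bH) = ab * (H.H)
We have H^2 = 1 (Bezout).
D.E = (3H).(2H) = 3*2*1
= 6*1
= 6

6


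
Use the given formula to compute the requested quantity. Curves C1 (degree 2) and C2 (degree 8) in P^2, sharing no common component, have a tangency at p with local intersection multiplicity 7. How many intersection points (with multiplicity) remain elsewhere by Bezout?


By Bezout's theorem, the total intersection number is d1 * d2.
Total = 2 * 8 = 16
Intersection multiplicity at p = 7
Remaining intersections = 16 - 7 = 9

9


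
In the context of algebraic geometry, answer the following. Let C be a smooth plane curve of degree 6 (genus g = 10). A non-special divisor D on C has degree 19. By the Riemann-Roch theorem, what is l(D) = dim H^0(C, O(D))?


First, compute the genus of a smooth plane curve of degree 6:
g = (d-1)(d-2)/2 = (6-1)(6-2)/2 = 10
For a non-special divisor D (i.e., h^1(D) = 0), Riemann-Roch gives:
l(D) = deg(D) - g + 1
Since deg(D) = 19 >= 2g - 1 = 19, D is non-special.
l(D) = 19 - 10 + 1 = 10

10


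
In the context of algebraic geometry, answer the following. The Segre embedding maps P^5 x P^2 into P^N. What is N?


The Segre embedding maps P^m x P^n into P^N via
all products of coordinates from each factor.
N = (m+1)(n+1) - 1
N = (5+1)(2+1) - 1
N = 6*3 - 1
N = 18 - 1 = 17

17


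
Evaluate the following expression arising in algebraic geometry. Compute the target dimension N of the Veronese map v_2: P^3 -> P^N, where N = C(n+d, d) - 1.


The Veronese embedding v_d: P^n -> P^N maps each point to all
degree-d monomials in n+1 homogeneous coordinates.
N = C(n+d, d) - 1
N = C(3+2, 2) - 1
N = C(5, 2) - 1
C(5, 2) = 10
N = 10 - 1 = 9

9


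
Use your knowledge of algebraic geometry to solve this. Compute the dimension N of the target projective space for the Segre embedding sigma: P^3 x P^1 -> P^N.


The Segre embedding maps P^m x P^n into P^N via
all products of coordinates from each factor.
N = (m+1)(n+1) - 1
N = (3+1)(1+1) - 1
N = 4*2 - 1
N = 8 - 1 = 7

7


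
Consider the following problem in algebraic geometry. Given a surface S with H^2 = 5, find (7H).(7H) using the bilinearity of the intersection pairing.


Using bilinearity of the intersection pairing on a surface S:
(aH).(bH) = ab * (H.H)
We have H^2 = 5.
D.E = (7H).(7H) = 7*7*5
= 49*5
= 245

245


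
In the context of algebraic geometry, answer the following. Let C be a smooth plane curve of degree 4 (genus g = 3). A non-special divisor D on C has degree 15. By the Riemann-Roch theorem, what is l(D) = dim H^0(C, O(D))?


First, compute the genus of a smooth plane curve of degree 4:
g = (d-1)(d-2)/2 = (4-1)(4-2)/2 = 3
For a non-special divisor D (i.e., h^1(D) = 0), Riemann-Roch gives:
l(D) = deg(D) - g + 1
Since deg(D) = 15 >= 2g - 1 = 5, D is non-special.
l(D) = 15 - 3 + 1 = 13

13


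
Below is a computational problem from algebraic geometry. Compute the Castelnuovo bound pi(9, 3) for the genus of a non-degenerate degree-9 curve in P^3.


Castelnuovo's bound: write d - 1 = m(r-1) + epsilon with 0 <= epsilon < r-1.
d - 1 = 9 - 1 = 8
r - 1 = 3 - 1 = 2
8 = 4*2 + 0, so m = 4, epsilon = 0
pi(d, r) = m(m-1)(r-1)/2 + m*epsilon
= 4*3*2/2 + 4*0
= 24/2 + 0
= 12 + 0 = 12

12


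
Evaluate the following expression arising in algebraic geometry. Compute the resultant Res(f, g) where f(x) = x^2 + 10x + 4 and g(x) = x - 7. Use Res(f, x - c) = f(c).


For Res(f, x - c), we evaluate f at x = c.
f(7) = 7^2 + 10*7 + 4
= 49 + 70 + 4
= 119 + 4 = 123
Res(f, g) = 123

123


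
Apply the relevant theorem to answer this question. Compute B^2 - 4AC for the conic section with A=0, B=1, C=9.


The discriminant of a conic Ax^2 + Bxy + Cy^2 + ... = 0 is B^2 - 4AC.
B^2 = 1^2 = 1
4AC = 4*0*9 = 0
Discriminant = 1 + 0 = 1

1


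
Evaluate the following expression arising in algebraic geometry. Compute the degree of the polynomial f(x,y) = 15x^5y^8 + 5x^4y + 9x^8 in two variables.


Examine each term for its total degree (sum of exponents).
  Term '15x^5y^8' has total degree 5+8 = 13.
  Term '5x^4y' has total degree 4+1 = 5.
  Term '9x^8' has total degree 8+0 = 8.
The maximum total degree among all terms is 13.

13


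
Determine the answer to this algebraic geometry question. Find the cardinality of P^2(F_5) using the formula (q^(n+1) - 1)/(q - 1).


P^2(F_5) has (q^(n+1) - 1)/(q - 1) points.
= 5^2 + 5^1 + 5^0
= 25 + 5 + 1
= 31

31


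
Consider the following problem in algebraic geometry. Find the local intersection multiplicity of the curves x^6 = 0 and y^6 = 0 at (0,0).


The intersection multiplicity of V(x^a) and V(y^b) at the origin is:
I(O; V(x^6), V(y^6)) = dim_k(k[x,y]/(x^6, y^6))
A basis for k[x,y]/(x^6, y^6) is the set of monomials x^i * y^j
where 0 <= i < 6 and 0 <= j < 6.
The number of such monomials is 6 * 6 = 36

36


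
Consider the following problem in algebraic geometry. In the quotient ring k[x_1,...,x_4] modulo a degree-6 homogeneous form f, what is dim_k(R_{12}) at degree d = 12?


For R = k[x_1,...,x_n]/(f) with f homogeneous of degree e:
The Hilbert series is (1 - t^e)/(1 - t)^n.
So h(d) = C(d+n-1, n-1) - C(d-e+n-1, n-1) for d >= e.
With n=4, e=6, d=12:
C(12+4-1, 4-1) = C(15, 3) = 455
C(12-6+4-1, 4-1) = C(9, 3) = 84
h(12) = 455 - 84 = 371

371


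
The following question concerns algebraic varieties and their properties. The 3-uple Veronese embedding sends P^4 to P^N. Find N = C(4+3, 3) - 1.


The Veronese embedding v_d: P^n -> P^N maps each point to all
degree-d monomials in n+1 homogeneous coordinates.
N = C(n+d, d) - 1
N = C(4+3, 3) - 1
N = C(7, 3) - 1
C(7, 3) = 35
N = 35 - 1 = 34

34


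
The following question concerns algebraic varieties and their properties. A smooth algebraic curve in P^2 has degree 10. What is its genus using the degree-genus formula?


Using the genus formula for smooth plane curves:
g = (d-1)(d-2)/2
g = (10-1)(10-2)/2
g = 9*8/2
g = 72/2 = 36

36


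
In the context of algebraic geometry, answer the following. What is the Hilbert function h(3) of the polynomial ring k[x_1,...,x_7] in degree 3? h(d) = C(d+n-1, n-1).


The Hilbert function for the polynomial ring in 7 variables is:
h(d) = C(d+n-1, n-1)
h(3) = C(3+7-1, 7-1) = C(9, 6)
= 9! / (6! * 3!)
= 84

84


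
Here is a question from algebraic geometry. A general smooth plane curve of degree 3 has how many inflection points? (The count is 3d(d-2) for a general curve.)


For a general smooth plane curve C of degree d, the inflection points are
the intersection of C with its Hessian curve, which has degree 3(d-2).
By Bezout, the total intersection number is d * 3(d-2) = 3 * 3 = 9.
For a general curve every flex is ordinary, so each contributes
multiplicity 1 to C·Hess(C), and the number of distinct inflection
points is 3d(d-2).
Inflection points = 3*3*(3-2) = 3*3*1 = 9

9


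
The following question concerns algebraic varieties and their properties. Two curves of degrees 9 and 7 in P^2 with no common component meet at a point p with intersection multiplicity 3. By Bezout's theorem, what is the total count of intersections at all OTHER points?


By Bezout's theorem, the total intersection number is d1 * d2.
Total = 9 * 7 = 63
Intersection multiplicity at p = 3
Remaining intersections = 63 - 3 = 60

60


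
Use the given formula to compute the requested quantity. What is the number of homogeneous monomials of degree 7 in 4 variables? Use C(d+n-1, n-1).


The number of degree-7 monomials in 4 variables is C(d+n-1, n-1).
= C(7+4-1, 4-1) = C(10, 3)
= 120

120


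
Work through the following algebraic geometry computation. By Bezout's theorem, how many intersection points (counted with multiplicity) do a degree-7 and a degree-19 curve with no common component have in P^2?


Bezout's theorem states the intersection count equals the product of degrees.
Intersection count = 7 * 19 = 133

133


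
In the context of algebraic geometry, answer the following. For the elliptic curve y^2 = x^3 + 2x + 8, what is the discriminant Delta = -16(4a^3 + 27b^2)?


Compute each component:
4a^3 = 4*2^3 = 4*8 = 32
27b^2 = 27*8^2 = 27*64 = 1728
4a^3 + 27b^2 = 32 + 1728 = 1760
Delta = -16*1760 = -28160

-28160


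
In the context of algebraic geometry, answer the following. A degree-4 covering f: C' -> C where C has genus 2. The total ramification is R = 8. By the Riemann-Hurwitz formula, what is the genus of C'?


Riemann-Hurwitz formula: 2g' - 2 = d(2g - 2) + R
Given: d = 4, g = 2, R = 8
2g' - 2 = 4*(2*2 - 2) + 8
2g' - 2 = 4*2 + 8
2g' - 2 = 8 + 8 = 16
2g' = 18
g' = 9

9


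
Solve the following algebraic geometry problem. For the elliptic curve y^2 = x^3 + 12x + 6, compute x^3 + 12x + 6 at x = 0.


Compute x^3 + 12x + 6 at x = 0:
x^3 = 0^3 = 0
12*x = 12*0 = 0
Sum: 0 + 0 + 6 = 6

6


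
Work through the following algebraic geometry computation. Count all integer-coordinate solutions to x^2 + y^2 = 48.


Systematically check integer values of x where x^2 <= 48.
For each valid x, check if 48 - x^2 is a perfect square.
Total integer solutions found: 0

0


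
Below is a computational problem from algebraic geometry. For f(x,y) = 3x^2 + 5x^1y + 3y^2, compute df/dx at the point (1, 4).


df/dx = 2*3*x^1 + 1*5*x^0*y
At (1,4): 2*3*1^1 + 1*5*1^0*4
= 6 + 20
= 26

26


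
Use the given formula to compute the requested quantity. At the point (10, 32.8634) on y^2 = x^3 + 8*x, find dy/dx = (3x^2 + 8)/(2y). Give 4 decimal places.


Using implicit differentiation of y^2 = x^3 + 8*x:
2y * dy/dx = 3x^2 + 8
dy/dx = (3x^2 + 8)/(2y)
Numerator: 3*10^2 + 8 = 308
Denominator: 2*32.8634 = 65.7268
dy/dx = 308/65.7268 = 4.6861

4.6861


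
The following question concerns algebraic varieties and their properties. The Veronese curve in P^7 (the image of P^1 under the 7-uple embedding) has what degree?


The rational normal curve in P^7 is the image of P^1 under the 7-uple Veronese.
A general hyperplane in P^7 pulls back to a degree-7 form on P^1, which has 7 zeros,
so the curve meets a general hyperplane in 7 points. Degree = 7.

7


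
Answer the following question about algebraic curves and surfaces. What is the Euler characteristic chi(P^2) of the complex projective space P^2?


The complex projective space P^2 has one cell in each even real dimension 0, 2, ..., 4.
The cohomology groups are H^{2k}(P^2) = Z for k = 0,...,2, and 0 otherwise.
Euler characteristic = sum of Betti numbers = 1 per even-dimensional cohomology group.
chi(P^2) = 2 + 1 = 3

3


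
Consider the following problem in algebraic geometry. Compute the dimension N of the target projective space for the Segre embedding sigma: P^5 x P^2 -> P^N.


The Segre embedding maps P^m x P^n into P^N via
all products of coordinates from each factor.
N = (m+1)(n+1) - 1
N = (5+1)(2+1) - 1
N = 6*3 - 1
N = 18 - 1 = 17

17


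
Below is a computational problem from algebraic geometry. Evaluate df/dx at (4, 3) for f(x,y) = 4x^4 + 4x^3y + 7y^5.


df/dx = 4*4*x^3 + 3*4*x^2*y
At (4,3): 4*4*4^3 + 3*4*4^2*3
= 1024 + 576
= 1600

1600


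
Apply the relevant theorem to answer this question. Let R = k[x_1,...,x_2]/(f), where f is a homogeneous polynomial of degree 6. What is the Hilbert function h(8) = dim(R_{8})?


For R = k[x_1,...,x_n]/(f) with f homogeneous of degree e:
The Hilbert series is (1 - t^e)/(1 - t)^n.
So h(d) = C(d+n-1, n-1) - C(d-e+n-1, n-1) for d >= e.
With n=2, e=6, d=8:
C(8+2-1, 2-1) = C(9, 1) = 9
C(8-6+2-1, 2-1) = C(3, 1) = 3
h(8) = 9 - 3 = 6

6


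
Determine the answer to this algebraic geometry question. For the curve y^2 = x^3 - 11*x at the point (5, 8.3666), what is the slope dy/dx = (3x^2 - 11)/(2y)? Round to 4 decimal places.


Using implicit differentiation of y^2 = x^3 - 11*x:
2y * dy/dx = 3x^2 - 11
dy/dx = (3x^2 - 11)/(2y)
Numerator: 3*5^2 - 11 = 64
Denominator: 2*8.3666 = 16.7332
dy/dx = 64/16.7332 = 3.8247

3.8247


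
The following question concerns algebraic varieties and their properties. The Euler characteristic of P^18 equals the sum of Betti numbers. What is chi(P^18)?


The complex projective space P^18 has one cell in each even real dimension 0, 2, ..., 36.
The cohomology groups are H^{2k}(P^18) = Z for k = 0,...,18, and 0 otherwise.
Euler characteristic = sum of Betti numbers = 1 per even-dimensional cohomology group.
chi(P^18) = 18 + 1 = 19

19


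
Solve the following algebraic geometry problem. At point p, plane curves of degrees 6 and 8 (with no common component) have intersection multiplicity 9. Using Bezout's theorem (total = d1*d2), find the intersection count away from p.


By Bezout's theorem, the total intersection number is d1 * d2.
Total = 6 * 8 = 48
Intersection multiplicity at p = 9
Remaining intersections = 48 - 9 = 39

39


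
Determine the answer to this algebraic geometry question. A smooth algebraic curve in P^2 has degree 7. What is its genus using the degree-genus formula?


Using the genus formula for smooth plane curves:
g = (d-1)(d-2)/2
g = (7-1)(7-2)/2
g = 6*5/2
g = 30/2 = 15

15


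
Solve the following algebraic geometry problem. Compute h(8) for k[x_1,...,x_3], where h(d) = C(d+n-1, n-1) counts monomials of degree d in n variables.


The Hilbert function for the polynomial ring in 3 variables is:
h(d) = C(d+n-1, n-1)
h(8) = C(8+3-1, 3-1) = C(10, 2)
= 10! / (2! * 8!)
= 45

45


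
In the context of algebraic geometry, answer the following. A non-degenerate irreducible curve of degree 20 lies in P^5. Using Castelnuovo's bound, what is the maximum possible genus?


Castelnuovo's bound: write d - 1 = m(r-1) + epsilon with 0 <= epsilon < r-1.
d - 1 = 20 - 1 = 19
r - 1 = 5 - 1 = 4
19 = 4*4 + 3, so m = 4, epsilon = 3
pi(d, r) = m(m-1)(r-1)/2 + m*epsilon
= 4*3*4/2 + 4*3
= 48/2 + 12
= 24 + 12 = 36

36


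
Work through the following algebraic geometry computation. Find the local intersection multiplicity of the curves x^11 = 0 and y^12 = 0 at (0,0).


The intersection multiplicity of V(x^a) and V(y^b) at the origin is:
I(O; V(x^11), V(y^12)) = dim_k(k[x,y]/(x^11, y^12))
A basis for k[x,y]/(x^11, y^12) is the set of monomials x^i * y^j
where 0 <= i < 11 and 0 <= j < 12.
The number of such monomials is 11 * 12 = 132

132


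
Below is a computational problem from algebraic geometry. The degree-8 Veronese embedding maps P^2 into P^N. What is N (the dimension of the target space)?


The Veronese embedding v_d: P^n -> P^N maps each point to all
degree-d monomials in n+1 homogeneous coordinates.
N = C(n+d, d) - 1
N = C(2+8, 8) - 1
N = C(10, 8) - 1
C(10, 8) = 45
N = 45 - 1 = 44

44


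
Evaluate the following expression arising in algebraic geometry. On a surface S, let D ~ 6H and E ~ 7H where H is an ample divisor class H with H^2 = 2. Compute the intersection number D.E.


Using bilinearity of the intersection pairing on a surface S:
(aH).(bH) = ab * (H.H)
We have H^2 = 2.
D.E = (6H).(7H) = 6*7*2
= 42*2
= 84

84


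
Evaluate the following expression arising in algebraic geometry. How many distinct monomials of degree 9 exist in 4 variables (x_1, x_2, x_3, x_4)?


The number of degree-9 monomials in 4 variables is C(d+n-1, n-1).
= C(9+4-1, 4-1) = C(12, 3)
= 220

220


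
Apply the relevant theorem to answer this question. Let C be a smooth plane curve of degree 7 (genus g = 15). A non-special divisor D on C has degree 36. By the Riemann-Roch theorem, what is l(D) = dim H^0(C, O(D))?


First, compute the genus of a smooth plane curve of degree 7:
g = (d-1)(d-2)/2 = (7-1)(7-2)/2 = 15
For a non-special divisor D (i.e., h^1(D) = 0), Riemann-Roch gives:
l(D) = deg(D) - g + 1
Since deg(D) = 36 >= 2g - 1 = 29, D is non-special.
l(D) = 36 - 15 + 1 = 22

22


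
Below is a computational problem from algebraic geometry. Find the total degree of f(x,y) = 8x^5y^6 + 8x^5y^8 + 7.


Examine each term for its total degree (sum of exponents).
  Term '8x^5y^6' has total degree 5+6 = 11.
  Term '8x^5y^8' has total degree 5+8 = 13.
  Term '7' has total degree 0+0 = 0.
The maximum total degree among all terms is 13.

13


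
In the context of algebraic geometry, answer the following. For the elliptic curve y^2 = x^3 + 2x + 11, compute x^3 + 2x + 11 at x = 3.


Compute x^3 + 2x + 11 at x = 3:
x^3 = 3^3 = 27
2*x = 2*3 = 6
Sum: 27 + 6 + 11 = 44

44


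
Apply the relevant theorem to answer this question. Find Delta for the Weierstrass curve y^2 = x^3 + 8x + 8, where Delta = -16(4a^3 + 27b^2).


Compute each component:
4a^3 = 4*8^3 = 4*512 = 2048
27b^2 = 27*8^2 = 27*64 = 1728
4a^3 + 27b^2 = 2048 + 1728 = 3776
Delta = -16*3776 = -60416

-60416


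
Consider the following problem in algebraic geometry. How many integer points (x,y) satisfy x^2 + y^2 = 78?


Systematically check integer values of x where x^2 <= 78.
For each valid x, check if 78 - x^2 is a perfect square.
Total integer solutions found: 0

0


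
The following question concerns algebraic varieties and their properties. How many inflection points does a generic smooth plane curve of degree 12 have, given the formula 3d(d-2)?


For a general smooth plane curve C of degree d, the inflection points are
the intersection of C with its Hessian curve, which has degree 3(d-2).
By Bezout, the total intersection number is d * 3(d-2) = 12 * 30 = 360.
For a general curve every flex is ordinary, so each contributes
multiplicity 1 to C·Hess(C), and the number of distinct inflection
points is 3d(d-2).
Inflection points = 3*12*(12-2) = 3*12*10 = 360

360


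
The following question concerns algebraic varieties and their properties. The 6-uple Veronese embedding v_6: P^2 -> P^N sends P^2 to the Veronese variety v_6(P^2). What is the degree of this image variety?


The Veronese variety v_6(P^2) has degree d^r.
d^r = 6^2 = 36

36


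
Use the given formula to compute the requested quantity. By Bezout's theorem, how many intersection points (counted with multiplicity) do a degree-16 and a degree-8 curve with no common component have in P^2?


Bezout's theorem states the intersection count equals the product of degrees.
Intersection count = 16 * 8 = 128

128


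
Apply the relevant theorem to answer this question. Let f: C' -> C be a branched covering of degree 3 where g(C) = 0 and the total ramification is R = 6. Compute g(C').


Riemann-Hurwitz formula: 2g' - 2 = d(2g - 2) + R
Given: d = 3, g = 0, R = 6
2g' - 2 = 3*(2*0 - 2) + 6
2g' - 2 = 3*(-2) + 6
2g' - 2 = -6 + 6 = 0
2g' = 2
g' = 1

1


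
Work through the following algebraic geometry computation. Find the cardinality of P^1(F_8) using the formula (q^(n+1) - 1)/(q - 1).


P^1(F_8) has (q^(n+1) - 1)/(q - 1) points.
= 8^1 + 8^0
= 8 + 1
= 9

9


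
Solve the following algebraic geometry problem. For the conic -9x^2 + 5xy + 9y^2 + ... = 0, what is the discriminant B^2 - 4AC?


The discriminant of a conic Ax^2 + Bxy + Cy^2 + ... = 0 is B^2 - 4AC.
B^2 = 5^2 = 25
4AC = 4*(-9)*9 = -324
Discriminant = 25 + 324 = 349

349


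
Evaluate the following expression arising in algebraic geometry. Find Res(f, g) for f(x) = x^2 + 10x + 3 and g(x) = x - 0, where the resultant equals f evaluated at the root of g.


For Res(f, x - c), we evaluate f at x = c.
f(0) = 0^2 + 10*0 + 3
= 0 + 0 + 3
= 0 + 3 = 3
Res(f, g) = 3

3


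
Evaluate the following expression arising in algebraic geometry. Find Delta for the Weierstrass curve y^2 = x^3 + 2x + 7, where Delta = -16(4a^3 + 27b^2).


Compute each component:
4a^3 = 4*2^3 = 4*8 = 32
27b^2 = 27*7^2 = 27*49 = 1323
4a^3 + 27b^2 = 32 + 1323 = 1355
Delta = -16*1355 = -21680

-21680


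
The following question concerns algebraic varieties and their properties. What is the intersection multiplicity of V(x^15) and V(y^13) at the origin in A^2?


The intersection multiplicity of V(x^a) and V(y^b) at the origin is:
I(O; V(x^15), V(y^13)) = dim_k(k[x,y]/(x^15, y^13))
A basis for k[x,y]/(x^15, y^13) is the set of monomials x^i * y^j
where 0 <= i < 15 and 0 <= j < 13.
The number of such monomials is 15 * 13 = 195

195


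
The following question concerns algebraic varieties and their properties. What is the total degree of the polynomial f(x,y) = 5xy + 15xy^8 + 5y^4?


Examine each term for its total degree (sum of exponents).
  Term '5xy' has total degree 1+1 = 2.
  Term '15xy^8' has total degree 1+8 = 9.
  Term '5y^4' has total degree 0+4 = 4.
The maximum total degree among all terms is 9.

9


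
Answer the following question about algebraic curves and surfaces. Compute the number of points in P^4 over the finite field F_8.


P^4(F_8) has (q^(n+1) - 1)/(q - 1) points.
= 8^4 + 8^3 + 8^2 + 8^1 + 8^0
= 4096 + 512 + 64 + 8 + 1
= 4681

4681


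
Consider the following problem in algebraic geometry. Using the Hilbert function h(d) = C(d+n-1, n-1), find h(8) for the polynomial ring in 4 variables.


The Hilbert function for the polynomial ring in 4 variables is:
h(d) = C(d+n-1, n-1)
h(8) = C(8+4-1, 4-1) = C(11, 3)
= 11! / (3! * 8!)
= 165

165


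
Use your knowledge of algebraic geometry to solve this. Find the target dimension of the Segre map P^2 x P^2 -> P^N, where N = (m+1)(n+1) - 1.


The Segre embedding maps P^m x P^n into P^N via
all products of coordinates from each factor.
N = (m+1)(n+1) - 1
N = (2+1)(2+1) - 1
N = 3*3 - 1
N = 9 - 1 = 8

8


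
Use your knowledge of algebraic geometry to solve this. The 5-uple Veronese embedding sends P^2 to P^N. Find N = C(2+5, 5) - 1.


The Veronese embedding v_d: P^n -> P^N maps each point to all
degree-d monomials in n+1 homogeneous coordinates.
N = C(n+d, d) - 1
N = C(2+5, 5) - 1
N = C(7, 5) - 1
C(7, 5) = 21
N = 21 - 1 = 20

20


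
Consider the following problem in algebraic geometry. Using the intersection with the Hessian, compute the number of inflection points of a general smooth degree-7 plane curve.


For a general smooth plane curve C of degree d, the inflection points are
the intersection of C with its Hessian curve, which has degree 3(d-2).
By Bezout, the total intersection number is d * 3(d-2) = 7 * 15 = 105.
For a general curve every flex is ordinary, so each contributes
multiplicity 1 to C·Hess(C), and the number of distinct inflection
points is 3d(d-2).
Inflection points = 3*7*(7-2) = 3*7*5 = 105

105


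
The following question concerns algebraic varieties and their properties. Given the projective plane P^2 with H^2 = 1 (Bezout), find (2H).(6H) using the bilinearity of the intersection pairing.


Using bilinearity of the intersection pairing on the projective plane P^2:
(aH).(bH) = ab * (H.H)
We have H^2 = 1 (Bezout).
D.E = (2H).(6H) = 2*6*1
= 12*1
= 12

12


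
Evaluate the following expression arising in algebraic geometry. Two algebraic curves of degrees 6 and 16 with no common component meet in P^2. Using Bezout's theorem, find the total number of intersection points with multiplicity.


Bezout's theorem states the intersection count equals the product of degrees.
Intersection count = 6 * 16 = 96

96


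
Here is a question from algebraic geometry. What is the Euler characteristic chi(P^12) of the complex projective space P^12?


The complex projective space P^12 has one cell in each even real dimension 0, 2, ..., 24.
The cohomology groups are H^{2k}(P^12) = Z for k = 0,...,12, and 0 otherwise.
Euler characteristic = sum of Betti numbers = 1 per even-dimensional cohomology group.
chi(P^12) = 12 + 1 = 13

13


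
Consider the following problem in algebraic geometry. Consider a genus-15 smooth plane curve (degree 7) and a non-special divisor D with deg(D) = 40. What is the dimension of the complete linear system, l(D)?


First, compute the genus of a smooth plane curve of degree 7:
g = (d-1)(d-2)/2 = (7-1)(7-2)/2 = 15
For a non-special divisor D (i.e., h^1(D) = 0), Riemann-Roch gives:
l(D) = deg(D) - g + 1
Since deg(D) = 40 >= 2g - 1 = 29, D is non-special.
l(D) = 40 - 15 + 1 = 26

26


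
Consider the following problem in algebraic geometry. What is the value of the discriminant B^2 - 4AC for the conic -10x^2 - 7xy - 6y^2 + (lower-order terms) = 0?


The discriminant of a conic Ax^2 + Bxy + Cy^2 + ... = 0 is B^2 - 4AC.
B^2 = (-7)^2 = 49
4AC = 4*(-10)*(-6) = 240
Discriminant = 49 - 240 = -191

-191


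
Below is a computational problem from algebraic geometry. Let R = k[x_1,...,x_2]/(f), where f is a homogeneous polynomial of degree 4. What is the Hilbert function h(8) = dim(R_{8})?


For R = k[x_1,...,x_n]/(f) with f homogeneous of degree e:
The Hilbert series is (1 - t^e)/(1 - t)^n.
So h(d) = C(d+n-1, n-1) - C(d-e+n-1, n-1) for d >= e.
With n=2, e=4, d=8:
C(8+2-1, 2-1) = C(9, 1) = 9
C(8-4+2-1, 2-1) = C(5, 1) = 5
h(8) = 9 - 5 = 4

4


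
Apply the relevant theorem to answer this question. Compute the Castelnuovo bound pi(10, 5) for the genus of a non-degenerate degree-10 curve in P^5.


Castelnuovo's bound: write d - 1 = m(r-1) + epsilon with 0 <= epsilon < r-1.
d - 1 = 10 - 1 = 9
r - 1 = 5 - 1 = 4
9 = 2*4 + 1, so m = 2, epsilon = 1
pi(d, r) = m(m-1)(r-1)/2 + m*epsilon
= 2*1*4/2 + 2*1
= 8/2 + 2
= 4 + 2 = 6

6


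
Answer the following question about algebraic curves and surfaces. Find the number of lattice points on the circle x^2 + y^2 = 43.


Systematically check integer values of x where x^2 <= 43.
For each valid x, check if 43 - x^2 is a perfect square.
Total integer solutions found: 0

0


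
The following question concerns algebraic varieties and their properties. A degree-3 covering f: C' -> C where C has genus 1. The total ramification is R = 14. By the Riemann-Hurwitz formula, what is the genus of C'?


Riemann-Hurwitz formula: 2g' - 2 = d(2g - 2) + R
Given: d = 3, g = 1, R = 14
2g' - 2 = 3*(2*1 - 2) + 14
2g' - 2 = 3*0 + 14
2g' - 2 = 0 + 14 = 14
2g' = 16
g' = 8

8


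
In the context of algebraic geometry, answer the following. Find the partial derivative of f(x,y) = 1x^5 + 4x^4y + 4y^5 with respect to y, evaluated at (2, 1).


df/dy = 4*x^4 + 5*4*y^4
At (2,1): 4*2^4 + 5*4*1^4
= 64 + 20
= 84

84


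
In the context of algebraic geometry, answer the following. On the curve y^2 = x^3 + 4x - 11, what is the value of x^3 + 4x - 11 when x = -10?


Compute x^3 + 4x - 11 at x = -10:
x^3 = (-10)^3 = -1000
4*x = 4*(-10) = -40
Sum: -1000 - 40 - 11 = -1051

-1051


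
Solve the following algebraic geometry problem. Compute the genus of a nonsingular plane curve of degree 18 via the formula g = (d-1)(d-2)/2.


Using the genus formula for smooth plane curves:
g = (d-1)(d-2)/2
g = (18-1)(18-2)/2
g = 17*16/2
g = 272/2 = 136

136


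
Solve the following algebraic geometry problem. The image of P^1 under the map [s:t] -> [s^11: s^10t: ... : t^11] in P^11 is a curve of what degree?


The rational normal curve in P^11 is the image of P^1 under the 11-uple Veronese.
A general hyperplane in P^11 pulls back to a degree-11 form on P^1, which has 11 zeros,
so the curve meets a general hyperplane in 11 points. Degree = 11.

11


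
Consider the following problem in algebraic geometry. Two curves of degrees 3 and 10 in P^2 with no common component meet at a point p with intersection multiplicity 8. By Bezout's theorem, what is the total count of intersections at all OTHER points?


By Bezout's theorem, the total intersection number is d1 * d2.
Total = 3 * 10 = 30
Intersection multiplicity at p = 8
Remaining intersections = 30 - 8 = 22

22


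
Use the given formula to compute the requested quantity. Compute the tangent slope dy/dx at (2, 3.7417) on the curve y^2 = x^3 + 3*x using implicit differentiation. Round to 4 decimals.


Using implicit differentiation of y^2 = x^3 + 3*x:
2y * dy/dx = 3x^2 + 3
dy/dx = (3x^2 + 3)/(2y)
Numerator: 3*2^2 + 3 = 15
Denominator: 2*3.7417 = 7.4834
dy/dx = 15/7.4834 = 2.0044

2.0044


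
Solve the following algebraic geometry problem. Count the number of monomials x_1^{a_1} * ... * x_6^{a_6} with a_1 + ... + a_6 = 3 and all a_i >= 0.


The number of degree-3 monomials in 6 variables is C(d+n-1, n-1).
= C(3+6-1, 6-1) = C(8, 5)
= 56

56


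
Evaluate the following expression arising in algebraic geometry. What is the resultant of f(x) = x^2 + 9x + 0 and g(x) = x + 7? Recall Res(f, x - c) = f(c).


For Res(f, x - c), we evaluate f at x = c.
f(-7) = (-7)^2 + 9*(-7) + 0
= 49 - 63 + 0
= -14 + 0 = -14
Res(f, g) = -14

-14


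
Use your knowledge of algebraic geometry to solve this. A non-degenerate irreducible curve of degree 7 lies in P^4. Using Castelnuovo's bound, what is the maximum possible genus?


Castelnuovo's bound: write d - 1 = m(r-1) + epsilon with 0 <= epsilon < r-1.
d - 1 = 7 - 1 = 6
r - 1 = 4 - 1 = 3
6 = 2*3 + 0, so m = 2, epsilon = 0
pi(d, r) = m(m-1)(r-1)/2 + m*epsilon
= 2*1*3/2 + 2*0
= 6/2 + 0
= 3 + 0 = 3

3


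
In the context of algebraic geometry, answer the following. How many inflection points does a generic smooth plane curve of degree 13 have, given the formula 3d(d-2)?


For a general smooth plane curve C of degree d, the inflection points are
the intersection of C with its Hessian curve, which has degree 3(d-2).
By Bezout, the total intersection number is d * 3(d-2) = 13 * 33 = 429.
For a general curve every flex is ordinary, so each contributes
multiplicity 1 to C·Hess(C), and the number of distinct inflection
points is 3d(d-2).
Inflection points = 3*13*(13-2) = 3*13*11 = 429

429


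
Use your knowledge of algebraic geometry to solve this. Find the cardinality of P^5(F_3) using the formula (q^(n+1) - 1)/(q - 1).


P^5(F_3) has (q^(n+1) - 1)/(q - 1) points.
= 3^5 + 3^4 + 3^3 + 3^2 + 3^1 + 3^0
= 243 + 81 + 27 + 9 + 3 + 1
= 364

364


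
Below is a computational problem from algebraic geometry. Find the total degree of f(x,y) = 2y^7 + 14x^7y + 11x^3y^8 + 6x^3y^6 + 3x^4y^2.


Examine each term for its total degree (sum of exponents).
  Term '2y^7' has total degree 0+7 = 7.
  Term '14x^7y' has total degree 7+1 = 8.
  Term '11x^3y^8' has total degree 3+8 = 11.
  Term '6x^3y^6' has total degree 3+6 = 9.
  Term '3x^4y^2' has total degree 4+2 = 6.
The maximum total degree among all terms is 11.

11


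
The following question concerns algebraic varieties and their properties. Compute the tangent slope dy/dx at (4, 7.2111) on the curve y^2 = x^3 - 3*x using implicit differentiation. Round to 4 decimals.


Using implicit differentiation of y^2 = x^3 - 3*x:
2y * dy/dx = 3x^2 - 3
dy/dx = (3x^2 - 3)/(2y)
Numerator: 3*4^2 - 3 = 45
Denominator: 2*7.2111 = 14.4222
dy/dx = 45/14.4222 = 3.1202

3.1202


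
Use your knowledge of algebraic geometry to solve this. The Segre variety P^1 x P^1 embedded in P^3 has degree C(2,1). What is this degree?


The degree of the Segre variety P^1 x P^1 is C(m+n, m).
= C(2, 1)
= 2

2


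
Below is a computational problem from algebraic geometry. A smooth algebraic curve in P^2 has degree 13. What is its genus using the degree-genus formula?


Using the genus formula for smooth plane curves:
g = (d-1)(d-2)/2
g = (13-1)(13-2)/2
g = 12*11/2
g = 132/2 = 66

66


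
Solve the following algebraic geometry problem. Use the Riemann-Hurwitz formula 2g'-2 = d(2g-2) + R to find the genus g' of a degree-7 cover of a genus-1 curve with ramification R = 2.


Riemann-Hurwitz formula: 2g' - 2 = d(2g - 2) + R
Given: d = 7, g = 1, R = 2
2g' - 2 = 7*(2*1 - 2) + 2
2g' - 2 = 7*0 + 2
2g' - 2 = 0 + 2 = 2
2g' = 4
g' = 2

2


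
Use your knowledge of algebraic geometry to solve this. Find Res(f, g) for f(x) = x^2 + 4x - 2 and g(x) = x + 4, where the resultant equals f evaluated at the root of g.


For Res(f, x - c), we evaluate f at x = c.
f(-4) = (-4)^2 + 4*(-4) - 2
= 16 - 16 - 2
= 0 - 2 = -2
Res(f, g) = -2

-2


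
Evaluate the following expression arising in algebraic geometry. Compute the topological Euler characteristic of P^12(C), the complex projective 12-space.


The complex projective space P^12 has one cell in each even real dimension 0, 2, ..., 24.
The cohomology groups are H^{2k}(P^12) = Z for k = 0,...,12, and 0 otherwise.
Euler characteristic = sum of Betti numbers = 1 per even-dimensional cohomology group.
chi(P^12) = 12 + 1 = 13

13


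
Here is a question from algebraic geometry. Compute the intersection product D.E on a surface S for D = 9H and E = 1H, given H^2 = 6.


Using bilinearity of the intersection pairing on a surface S:
(aH).(bH) = ab * (H.H)
We have H^2 = 6.
D.E = (9H).(1H) = 9*1*6
= 9*6
= 54

54


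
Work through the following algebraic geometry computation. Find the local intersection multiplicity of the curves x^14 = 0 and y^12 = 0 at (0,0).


The intersection multiplicity of V(x^a) and V(y^b) at the origin is:
I(O; V(x^14), V(y^12)) = dim_k(k[x,y]/(x^14, y^12))
A basis for k[x,y]/(x^14, y^12) is the set of monomials x^i * y^j
where 0 <= i < 14 and 0 <= j < 12.
The number of such monomials is 14 * 12 = 168

168


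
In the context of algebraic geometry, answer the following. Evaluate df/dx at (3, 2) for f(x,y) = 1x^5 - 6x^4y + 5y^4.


df/dx = 5*1*x^4 + 4*(-6)*x^3*y
At (3,2): 5*1*3^4 + 4*(-6)*3^3*2
= 405 - 1296
= -891

-891


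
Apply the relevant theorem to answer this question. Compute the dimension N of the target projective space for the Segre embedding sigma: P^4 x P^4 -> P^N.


The Segre embedding maps P^m x P^n into P^N via
all products of coordinates from each factor.
N = (m+1)(n+1) - 1
N = (4+1)(4+1) - 1
N = 5*5 - 1
N = 25 - 1 = 24

24


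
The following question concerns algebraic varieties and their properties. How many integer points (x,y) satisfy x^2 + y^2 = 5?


Systematically check integer values of x where x^2 <= 5.
For each valid x, check if 5 - x^2 is a perfect square.
x=1: 5 - 1 = 4, sqrt = 2 (valid)
x=2: 5 - 4 = 1, sqrt = 1 (valid)
Total integer solutions found: 8

8


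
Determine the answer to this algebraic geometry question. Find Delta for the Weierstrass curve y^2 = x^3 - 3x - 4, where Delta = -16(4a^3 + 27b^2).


Compute each component:
4a^3 = 4*(-3)^3 = 4*(-27) = -108
27b^2 = 27*(-4)^2 = 27*16 = 432
4a^3 + 27b^2 = -108 + 432 = 324
Delta = -16*324 = -5184

-5184


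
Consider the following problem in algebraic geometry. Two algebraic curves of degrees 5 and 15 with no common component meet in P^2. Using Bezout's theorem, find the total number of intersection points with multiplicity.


Bezout's theorem states the intersection count equals the product of degrees.
Intersection count = 5 * 15 = 75

75


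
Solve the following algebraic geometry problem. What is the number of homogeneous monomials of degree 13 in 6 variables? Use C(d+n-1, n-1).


The number of degree-13 monomials in 6 variables is C(d+n-1, n-1).
= C(13+6-1, 6-1) = C(18, 5)
= 8568

8568


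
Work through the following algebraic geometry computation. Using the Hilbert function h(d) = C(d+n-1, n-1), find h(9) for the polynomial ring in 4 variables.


The Hilbert function for the polynomial ring in 4 variables is:
h(d) = C(d+n-1, n-1)
h(9) = C(9+4-1, 4-1) = C(12, 3)
= 12! / (3! * 9!)
= 220

220
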